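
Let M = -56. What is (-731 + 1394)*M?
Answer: -37128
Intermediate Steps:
(-731 + 1394)*M = (-731 + 1394)*(-56) = 663*(-56) = -37128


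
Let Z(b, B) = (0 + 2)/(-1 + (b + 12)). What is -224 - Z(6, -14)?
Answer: -3810/17 ≈ -224.12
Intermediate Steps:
Z(b, B) = 2/(11 + b) (Z(b, B) = 2/(-1 + (12 + b)) = 2/(11 + b))
-224 - Z(6, -14) = -224 - 2/(11 + 6) = -224 - 2/17 = -3810/17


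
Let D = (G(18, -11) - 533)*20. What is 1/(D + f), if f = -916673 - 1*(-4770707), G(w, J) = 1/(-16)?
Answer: 4/15373491 ≈ 2.6019e-7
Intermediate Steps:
G(w, J) = -1/16
f = 3854034 (f = -916673 + 4770707 = 3854034)
D = -42645/4 (D = (-1/16 - 533)*20 = -8529/16*20 = -42645/4 ≈ -10661.)
1/(D + f) = 1/(-42645/4 + 3854034) = 1/(15373491/4) = 4/15373491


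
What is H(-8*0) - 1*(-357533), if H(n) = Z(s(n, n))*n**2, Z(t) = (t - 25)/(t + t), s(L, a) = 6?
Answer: 357533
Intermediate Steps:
Z(t) = (-25 + t)/(2*t) (Z(t) = (-25 + t)/((2*t)) = (-25 + t)*(1/(2*t)) = (-25 + t)/(2*t))
H(n) = -19*n**2/12 (H(n) = ((1/2)*(-25 + 6)/6)*n**2 = ((1/2)*(1/6)*(-19))*n**2 = -19*n**2/12)
H(-8*0) - 1*(-357533) = -19*(-8*0)**2/12 - 1*(-357533) = -19/12*0**2 + 357533 = -19/12*0 + 357533 = 0 + 357533 = 357533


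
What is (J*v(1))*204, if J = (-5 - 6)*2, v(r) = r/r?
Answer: -4488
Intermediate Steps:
v(r) = 1
J = -22 (J = -11*2 = -22)
(J*v(1))*204 = -22*1*204 = -22*204 = -4488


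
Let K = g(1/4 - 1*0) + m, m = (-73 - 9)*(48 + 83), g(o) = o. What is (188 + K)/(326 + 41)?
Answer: -42215/1468 ≈ -28.757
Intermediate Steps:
m = -10742 (m = -82*131 = -10742)
K = -42967/4 (K = (1/4 - 1*0) - 10742 = (1*(¼) + 0) - 10742 = (¼ + 0) - 10742 = ¼ - 10742 = -42967/4 ≈ -10742.)
(188 + K)/(326 + 41) = (188 - 42967/4)/(326 + 41) = -42215/4/367 = -42215/4*1/367 = -42215/1468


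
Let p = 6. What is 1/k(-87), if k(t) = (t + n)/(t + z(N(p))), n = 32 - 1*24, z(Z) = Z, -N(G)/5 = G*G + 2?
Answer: 277/79 ≈ 3.5063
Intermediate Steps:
N(G) = -10 - 5*G² (N(G) = -5*(G*G + 2) = -5*(G² + 2) = -5*(2 + G²) = -10 - 5*G²)
n = 8 (n = 32 - 24 = 8)
k(t) = (8 + t)/(-190 + t) (k(t) = (t + 8)/(t + (-10 - 5*6²)) = (8 + t)/(t + (-10 - 5*36)) = (8 + t)/(t + (-10 - 180)) = (8 + t)/(t - 190) = (8 + t)/(-190 + t))
1/k(-87) = 1/((8 - 87)/(-190 - 87)) = 1/(-79/(-277)) = 1/(-1/277*(-79)) = 1/(79/277) = 277/79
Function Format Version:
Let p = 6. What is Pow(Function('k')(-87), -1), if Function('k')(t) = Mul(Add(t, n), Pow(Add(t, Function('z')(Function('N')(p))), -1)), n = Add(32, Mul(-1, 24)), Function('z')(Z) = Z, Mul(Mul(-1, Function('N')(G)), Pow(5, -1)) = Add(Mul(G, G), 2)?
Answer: Rational(277, 79) ≈ 3.5063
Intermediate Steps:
Function('N')(G) = Add(-10, Mul(-5, Pow(G, 2))) (Function('N')(G) = Mul(-5, Add(Mul(G, G), 2)) = Mul(-5, Add(Pow(G, 2), 2)) = Mul(-5, Add(2, Pow(G, 2))) = Add(-10, Mul(-5, Pow(G, 2))))
n = 8 (n = Add(32, -24) = 8)
Function('k')(t) = Mul(Pow(Add(-190, t), -1), Add(8, t)) (Function('k')(t) = Mul(Add(t, 8), Pow(Add(t, Add(-10, Mul(-5, Pow(6, 2)))), -1)) = Mul(Add(8, t), Pow(Add(t, Add(-10, Mul(-5, 36))), -1)) = Mul(Add(8, t), Pow(Add(t, Add(-10, -180)), -1)) = Mul(Add(8, t), Pow(Add(t, -190), -1)) = Mul(Add(8, t), Pow(Add(-190, t), -1)) = Mul(Pow(Add(-190, t), -1), Add(8, t)))
Pow(Function('k')(-87), -1) = Pow(Mul(Pow(Add(-190, -87), -1), Add(8, -87)), -1) = Pow(Mul(Pow(-277, -1), -79), -1) = Pow(Mul(Rational(-1, 277), -79), -1) = Pow(Rational(79, 277), -1) = Rational(277, 79)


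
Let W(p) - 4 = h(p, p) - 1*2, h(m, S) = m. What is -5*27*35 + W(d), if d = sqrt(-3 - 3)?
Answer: -4723 + I*sqrt(6) ≈ -4723.0 + 2.4495*I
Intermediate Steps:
d = I*sqrt(6) (d = sqrt(-6) = I*sqrt(6) ≈ 2.4495*I)
W(p) = 2 + p (W(p) = 4 + (p - 1*2) = 4 + (p - 2) = 4 + (-2 + p) = 2 + p)
-5*27*35 + W(d) = -5*27*35 + (2 + I*sqrt(6)) = -135*35 + (2 + I*sqrt(6)) = -4725 + (2 + I*sqrt(6)) = -4723 + I*sqrt(6)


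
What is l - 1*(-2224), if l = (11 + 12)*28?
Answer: 2868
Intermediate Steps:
l = 644 (l = 23*28 = 644)
l - 1*(-2224) = 644 - 1*(-2224) = 644 + 2224 = 2868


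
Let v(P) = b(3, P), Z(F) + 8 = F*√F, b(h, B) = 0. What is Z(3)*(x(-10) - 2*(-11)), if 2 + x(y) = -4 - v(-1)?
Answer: -128 + 48*√3 ≈ -44.862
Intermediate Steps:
Z(F) = -8 + F^(3/2) (Z(F) = -8 + F*√F = -8 + F^(3/2))
v(P) = 0
x(y) = -6 (x(y) = -2 + (-4 - 1*0) = -2 + (-4 + 0) = -2 - 4 = -6)
Z(3)*(x(-10) - 2*(-11)) = (-8 + 3^(3/2))*(-6 - 2*(-11)) = (-8 + 3*√3)*(-6 + 22) = (-8 + 3*√3)*16 = -128 + 48*√3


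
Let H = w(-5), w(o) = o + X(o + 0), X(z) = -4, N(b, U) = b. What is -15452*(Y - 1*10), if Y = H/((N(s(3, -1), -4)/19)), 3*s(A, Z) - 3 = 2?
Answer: 8699476/5 ≈ 1.7399e+6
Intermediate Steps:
s(A, Z) = 5/3 (s(A, Z) = 1 + (⅓)*2 = 1 + ⅔ = 5/3)
w(o) = -4 + o (w(o) = o - 4 = -4 + o)
H = -9 (H = -4 - 5 = -9)
Y = -513/5 (Y = -9/((5/3)/19) = -9/((5/3)*(1/19)) = -9/5/57 = -9*57/5 = -513/5 ≈ -102.60)
-15452*(Y - 1*10) = -15452*(-513/5 - 1*10) = -15452*(-513/5 - 10) = -15452*(-563/5) = 8699476/5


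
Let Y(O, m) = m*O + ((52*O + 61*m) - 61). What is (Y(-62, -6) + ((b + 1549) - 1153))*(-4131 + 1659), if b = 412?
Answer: 6108312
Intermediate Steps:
Y(O, m) = -61 + 52*O + 61*m + O*m (Y(O, m) = O*m + (-61 + 52*O + 61*m) = -61 + 52*O + 61*m + O*m)
(Y(-62, -6) + ((b + 1549) - 1153))*(-4131 + 1659) = ((-61 + 52*(-62) + 61*(-6) - 62*(-6)) + ((412 + 1549) - 1153))*(-4131 + 1659) = ((-61 - 3224 - 366 + 372) + (1961 - 1153))*(-2472) = (-3279 + 808)*(-2472) = -2471*(-2472) = 6108312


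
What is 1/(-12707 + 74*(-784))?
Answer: -1/70723 ≈ -1.4140e-5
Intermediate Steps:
1/(-12707 + 74*(-784)) = 1/(-12707 - 58016) = 1/(-70723) = -1/70723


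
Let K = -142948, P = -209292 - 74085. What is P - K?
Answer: -140429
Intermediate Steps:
P = -283377
P - K = -283377 - 1*(-142948) = -283377 + 142948 = -140429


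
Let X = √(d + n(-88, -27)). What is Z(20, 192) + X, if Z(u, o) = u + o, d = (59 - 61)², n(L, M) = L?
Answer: 212 + 2*I*√21 ≈ 212.0 + 9.1651*I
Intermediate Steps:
d = 4 (d = (-2)² = 4)
Z(u, o) = o + u
X = 2*I*√21 (X = √(4 - 88) = √(-84) = 2*I*√21 ≈ 9.1651*I)
Z(20, 192) + X = (192 + 20) + 2*I*√21 = 212 + 2*I*√21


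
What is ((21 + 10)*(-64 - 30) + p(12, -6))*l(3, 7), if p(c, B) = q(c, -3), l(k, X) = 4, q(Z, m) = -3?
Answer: -11668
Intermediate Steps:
p(c, B) = -3
((21 + 10)*(-64 - 30) + p(12, -6))*l(3, 7) = ((21 + 10)*(-64 - 30) - 3)*4 = (31*(-94) - 3)*4 = (-2914 - 3)*4 = -2917*4 = -11668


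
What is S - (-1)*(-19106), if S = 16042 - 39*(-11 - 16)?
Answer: -2011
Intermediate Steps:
S = 17095 (S = 16042 - 39*(-27) = 16042 + 1053 = 17095)
S - (-1)*(-19106) = 17095 - (-1)*(-19106) = 17095 - 1*19106 = 17095 - 19106 = -2011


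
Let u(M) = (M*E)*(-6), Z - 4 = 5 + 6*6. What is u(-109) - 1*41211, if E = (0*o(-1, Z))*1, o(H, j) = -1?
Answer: -41211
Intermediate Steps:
Z = 45 (Z = 4 + (5 + 6*6) = 4 + (5 + 36) = 4 + 41 = 45)
E = 0 (E = (0*(-1))*1 = 0*1 = 0)
u(M) = 0 (u(M) = (M*0)*(-6) = 0*(-6) = 0)
u(-109) - 1*41211 = 0 - 1*41211 = 0 - 41211 = -41211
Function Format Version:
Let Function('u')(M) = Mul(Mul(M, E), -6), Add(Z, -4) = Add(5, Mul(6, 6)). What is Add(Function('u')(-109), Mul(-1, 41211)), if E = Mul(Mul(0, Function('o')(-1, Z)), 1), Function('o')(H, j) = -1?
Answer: -41211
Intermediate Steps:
Z = 45 (Z = Add(4, Add(5, Mul(6, 6))) = Add(4, Add(5, 36)) = Add(4, 41) = 45)
E = 0 (E = Mul(Mul(0, -1), 1) = Mul(0, 1) = 0)
Function('u')(M) = 0 (Function('u')(M) = Mul(Mul(M, 0), -6) = Mul(0, -6) = 0)
Add(Function('u')(-109), Mul(-1, 41211)) = Add(0, Mul(-1, 41211)) = Add(0, -41211) = -41211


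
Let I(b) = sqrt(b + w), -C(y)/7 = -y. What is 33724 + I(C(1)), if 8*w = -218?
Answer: 33724 + 9*I/2 ≈ 33724.0 + 4.5*I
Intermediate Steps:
C(y) = 7*y (C(y) = -(-7)*y = 7*y)
w = -109/4 (w = (1/8)*(-218) = -109/4 ≈ -27.250)
I(b) = sqrt(-109/4 + b) (I(b) = sqrt(b - 109/4) = sqrt(-109/4 + b))
33724 + I(C(1)) = 33724 + sqrt(-109 + 4*(7*1))/2 = 33724 + sqrt(-109 + 4*7)/2 = 33724 + sqrt(-109 + 28)/2 = 33724 + sqrt(-81)/2 = 33724 + (9*I)/2 = 33724 + 9*I/2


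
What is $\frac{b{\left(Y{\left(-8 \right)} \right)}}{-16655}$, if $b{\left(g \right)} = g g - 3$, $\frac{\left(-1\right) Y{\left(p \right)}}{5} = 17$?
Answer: $- \frac{7222}{16655} \approx -0.43362$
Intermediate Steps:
$Y{\left(p \right)} = -85$ ($Y{\left(p \right)} = \left(-5\right) 17 = -85$)
$b{\left(g \right)} = -3 + g^{2}$ ($b{\left(g \right)} = g^{2} - 3 = -3 + g^{2}$)
$\frac{b{\left(Y{\left(-8 \right)} \right)}}{-16655} = \frac{-3 + \left(-85\right)^{2}}{-16655} = \left(-3 + 7225\right) \left(- \frac{1}{16655}\right) = 7222 \left(- \frac{1}{16655}\right) = - \frac{7222}{16655}$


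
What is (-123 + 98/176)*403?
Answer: -4342325/88 ≈ -49345.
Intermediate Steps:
(-123 + 98/176)*403 = (-123 + 98*(1/176))*403 = (-123 + 49/88)*403 = -10775/88*403 = -4342325/88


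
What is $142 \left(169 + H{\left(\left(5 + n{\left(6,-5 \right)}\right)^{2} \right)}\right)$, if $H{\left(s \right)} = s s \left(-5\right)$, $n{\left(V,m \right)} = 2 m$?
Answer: $-419752$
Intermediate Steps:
$H{\left(s \right)} = - 5 s^{2}$ ($H{\left(s \right)} = s^{2} \left(-5\right) = - 5 s^{2}$)
$142 \left(169 + H{\left(\left(5 + n{\left(6,-5 \right)}\right)^{2} \right)}\right) = 142 \left(169 - 5 \left(\left(5 + 2 \left(-5\right)\right)^{2}\right)^{2}\right) = 142 \left(169 - 5 \left(\left(5 - 10\right)^{2}\right)^{2}\right) = 142 \left(169 - 5 \left(\left(-5\right)^{2}\right)^{2}\right) = 142 \left(169 - 5 \cdot 25^{2}\right) = 142 \left(169 - 3125\right) = 142 \left(-2956\right) = -419752$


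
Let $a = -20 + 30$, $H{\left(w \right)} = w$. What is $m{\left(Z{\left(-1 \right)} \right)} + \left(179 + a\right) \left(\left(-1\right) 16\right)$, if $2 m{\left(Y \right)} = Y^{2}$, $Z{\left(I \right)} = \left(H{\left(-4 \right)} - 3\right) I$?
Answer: $- \frac{5999}{2} \approx -2999.5$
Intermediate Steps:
$a = 10$
$Z{\left(I \right)} = - 7 I$ ($Z{\left(I \right)} = \left(-4 - 3\right) I = - 7 I$)
$m{\left(Y \right)} = \frac{Y^{2}}{2}$
$m{\left(Z{\left(-1 \right)} \right)} + \left(179 + a\right) \left(\left(-1\right) 16\right) = \frac{\left(\left(-7\right) \left(-1\right)\right)^{2}}{2} + \left(179 + 10\right) \left(\left(-1\right) 16\right) = \frac{7^{2}}{2} + 189 \left(-16\right) = \frac{1}{2} \cdot 49 - 3024 = \frac{49}{2} - 3024 = - \frac{5999}{2}$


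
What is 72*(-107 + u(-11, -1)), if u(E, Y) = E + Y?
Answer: -8568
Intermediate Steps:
72*(-107 + u(-11, -1)) = 72*(-107 + (-11 - 1)) = 72*(-107 - 12) = 72*(-119) = -8568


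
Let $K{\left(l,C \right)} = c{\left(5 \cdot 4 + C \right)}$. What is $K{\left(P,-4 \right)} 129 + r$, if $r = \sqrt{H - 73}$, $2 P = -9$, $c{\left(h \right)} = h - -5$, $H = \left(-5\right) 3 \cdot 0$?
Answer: $2709 + i \sqrt{73} \approx 2709.0 + 8.544 i$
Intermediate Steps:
$H = 0$ ($H = \left(-15\right) 0 = 0$)
$c{\left(h \right)} = 5 + h$ ($c{\left(h \right)} = h + 5 = 5 + h$)
$P = - \frac{9}{2}$ ($P = \frac{1}{2} \left(-9\right) = - \frac{9}{2} \approx -4.5$)
$K{\left(l,C \right)} = 25 + C$ ($K{\left(l,C \right)} = 5 + \left(5 \cdot 4 + C\right) = 5 + \left(20 + C\right) = 25 + C$)
$r = i \sqrt{73}$ ($r = \sqrt{0 - 73} = \sqrt{-73} = i \sqrt{73} \approx 8.544 i$)
$K{\left(P,-4 \right)} 129 + r = \left(25 - 4\right) 129 + i \sqrt{73} = 21 \cdot 129 + i \sqrt{73} = 2709 + i \sqrt{73}$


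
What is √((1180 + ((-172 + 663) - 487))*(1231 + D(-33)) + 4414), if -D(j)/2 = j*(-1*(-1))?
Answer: 3*√171118 ≈ 1241.0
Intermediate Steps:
D(j) = -2*j (D(j) = -2*j*(-1*(-1)) = -2*j)
√((1180 + ((-172 + 663) - 487))*(1231 + D(-33)) + 4414) = √((1180 + ((-172 + 663) - 487))*(1231 - 2*(-33)) + 4414) = √((1180 + (491 - 487))*(1231 + 66) + 4414) = √((1180 + 4)*1297 + 4414) = √(1184*1297 + 4414) = √(1535648 + 4414) = √1540062 = 3*√171118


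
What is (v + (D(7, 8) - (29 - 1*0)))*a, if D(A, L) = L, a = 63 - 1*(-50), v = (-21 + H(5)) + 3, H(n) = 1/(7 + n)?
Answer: -52771/12 ≈ -4397.6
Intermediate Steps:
v = -215/12 (v = (-21 + 1/(7 + 5)) + 3 = (-21 + 1/12) + 3 = -251/12 + 3 = -215/12 ≈ -17.917)
a = 113 (a = 63 + 50 = 113)
(v + (D(7, 8) - (29 - 1*0)))*a = (-215/12 + (8 - (29 - 1*0)))*113 = (-215/12 + (8 - (29 + 0)))*113 = (-215/12 + (8 - 1*29))*113 = (-215/12 + (8 - 29))*113 = (-215/12 - 21)*113 = -467/12*113 = -52771/12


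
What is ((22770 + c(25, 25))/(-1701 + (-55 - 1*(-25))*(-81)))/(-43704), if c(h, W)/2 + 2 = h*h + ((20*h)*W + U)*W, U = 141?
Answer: -328033/15930108 ≈ -0.020592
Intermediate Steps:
c(h, W) = -4 + 2*h**2 + 2*W*(141 + 20*W*h) (c(h, W) = -4 + 2*(h*h + ((20*h)*W + 141)*W) = -4 + 2*(h**2 + (20*W*h + 141)*W) = -4 + 2*(h**2 + (141 + 20*W*h)*W) = -4 + 2*(h**2 + W*(141 + 20*W*h)) = -4 + (2*h**2 + 2*W*(141 + 20*W*h)) = -4 + 2*h**2 + 2*W*(141 + 20*W*h))
((22770 + c(25, 25))/(-1701 + (-55 - 1*(-25))*(-81)))/(-43704) = ((22770 + (-4 + 2*25**2 + 282*25 + 40*25*25**2))/(-1701 + (-55 - 1*(-25))*(-81)))/(-43704) = ((22770 + (-4 + 2*625 + 7050 + 40*25*625))/(-1701 + (-55 + 25)*(-81)))*(-1/43704) = ((22770 + (-4 + 1250 + 7050 + 625000))/(-1701 - 30*(-81)))*(-1/43704) = ((22770 + 633296)/(-1701 + 2430))*(-1/43704) = (656066/729)*(-1/43704) = -328033/15930108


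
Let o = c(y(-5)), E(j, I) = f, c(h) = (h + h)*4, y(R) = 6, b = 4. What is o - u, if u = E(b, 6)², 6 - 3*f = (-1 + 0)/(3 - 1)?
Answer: 1559/36 ≈ 43.306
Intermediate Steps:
c(h) = 8*h (c(h) = (2*h)*4 = 8*h)
f = 13/6 (f = 2 - (-1 + 0)/(3*(3 - 1)) = 2 - (-1)/(3*2) = 2 - ⅓*(-½) = 2 + ⅙ = 13/6 ≈ 2.1667)
E(j, I) = 13/6
o = 48 (o = 8*6 = 48)
u = 169/36 (u = (13/6)² = 169/36 ≈ 4.6944)
o - u = 48 - 1*169/36 = 48 - 169/36 = 1559/36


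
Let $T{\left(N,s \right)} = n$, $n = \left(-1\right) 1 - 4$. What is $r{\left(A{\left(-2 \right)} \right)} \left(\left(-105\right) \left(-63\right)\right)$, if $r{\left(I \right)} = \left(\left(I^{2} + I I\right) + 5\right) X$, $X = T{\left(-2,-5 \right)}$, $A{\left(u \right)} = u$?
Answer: $-429975$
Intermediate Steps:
$n = -5$ ($n = -1 - 4 = -5$)
$T{\left(N,s \right)} = -5$
$X = -5$
$r{\left(I \right)} = -25 - 10 I^{2}$ ($r{\left(I \right)} = \left(\left(I^{2} + I I\right) + 5\right) \left(-5\right) = \left(\left(I^{2} + I^{2}\right) + 5\right) \left(-5\right) = \left(2 I^{2} + 5\right) \left(-5\right) = \left(5 + 2 I^{2}\right) \left(-5\right) = -25 - 10 I^{2}$)
$r{\left(A{\left(-2 \right)} \right)} \left(\left(-105\right) \left(-63\right)\right) = \left(-25 - 10 \left(-2\right)^{2}\right) \left(\left(-105\right) \left(-63\right)\right) = \left(-25 - 40\right) 6615 = \left(-65\right) 6615 = -429975$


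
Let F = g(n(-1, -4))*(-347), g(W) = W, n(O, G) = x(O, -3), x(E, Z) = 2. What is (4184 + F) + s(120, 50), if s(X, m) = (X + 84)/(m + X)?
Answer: 17456/5 ≈ 3491.2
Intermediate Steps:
s(X, m) = (84 + X)/(X + m)
n(O, G) = 2
F = -694 (F = 2*(-347) = -694)
(4184 + F) + s(120, 50) = (4184 - 694) + (84 + 120)/(120 + 50) = 3490 + 204/170 = 3490 + (1/170)*204 = 3490 + 6/5 = 17456/5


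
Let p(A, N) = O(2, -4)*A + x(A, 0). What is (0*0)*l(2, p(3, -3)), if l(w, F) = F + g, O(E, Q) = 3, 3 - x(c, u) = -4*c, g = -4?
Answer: 0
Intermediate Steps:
x(c, u) = 3 + 4*c (x(c, u) = 3 - (-4)*c = 3 + 4*c)
p(A, N) = 3 + 7*A (p(A, N) = 3*A + (3 + 4*A) = 3 + 7*A)
l(w, F) = -4 + F (l(w, F) = F - 4 = -4 + F)
(0*0)*l(2, p(3, -3)) = (0*0)*(-4 + (3 + 7*3)) = 0*(-4 + (3 + 21)) = 0*(-4 + 24) = 0*20 = 0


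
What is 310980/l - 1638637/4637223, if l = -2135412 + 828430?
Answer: -1791876336037/3030383495493 ≈ -0.59130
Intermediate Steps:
l = -1306982
310980/l - 1638637/4637223 = 310980/(-1306982) - 1638637/4637223 = 310980*(-1/1306982) - 1638637*1/4637223 = -155490/653491 - 1638637/4637223 = -1791876336037/3030383495493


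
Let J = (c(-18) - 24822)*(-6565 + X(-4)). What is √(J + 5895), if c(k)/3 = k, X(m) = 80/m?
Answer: 3*√18201595 ≈ 12799.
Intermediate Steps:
c(k) = 3*k
J = 163808460 (J = (3*(-18) - 24822)*(-6565 + 80/(-4)) = (-54 - 24822)*(-6565 + 80*(-¼)) = -24876*(-6565 - 20) = -24876*(-6585) = 163808460)
√(J + 5895) = √(163808460 + 5895) = √163814355 = 3*√18201595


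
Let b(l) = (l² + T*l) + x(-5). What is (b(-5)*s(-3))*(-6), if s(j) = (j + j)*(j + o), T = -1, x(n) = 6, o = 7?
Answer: 5184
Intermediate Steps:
b(l) = 6 + l² - l (b(l) = (l² - l) + 6 = 6 + l² - l)
s(j) = 2*j*(7 + j) (s(j) = (j + j)*(j + 7) = (2*j)*(7 + j) = 2*j*(7 + j))
(b(-5)*s(-3))*(-6) = ((6 + (-5)² - 1*(-5))*(2*(-3)*(7 - 3)))*(-6) = ((6 + 25 + 5)*(2*(-3)*4))*(-6) = (36*(-24))*(-6) = -864*(-6) = 5184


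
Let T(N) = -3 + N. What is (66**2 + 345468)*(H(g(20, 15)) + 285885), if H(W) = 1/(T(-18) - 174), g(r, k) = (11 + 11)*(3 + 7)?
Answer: 6500613108992/65 ≈ 1.0001e+11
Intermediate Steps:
g(r, k) = 220 (g(r, k) = 22*10 = 220)
H(W) = -1/195 (H(W) = 1/((-3 - 18) - 174) = 1/(-21 - 174) = 1/(-195) = -1/195)
(66**2 + 345468)*(H(g(20, 15)) + 285885) = (66**2 + 345468)*(-1/195 + 285885) = (4356 + 345468)*(55747574/195) = 349824*(55747574/195) = 6500613108992/65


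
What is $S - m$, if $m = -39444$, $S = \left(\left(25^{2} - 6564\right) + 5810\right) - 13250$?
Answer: $26065$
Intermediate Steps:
$S = -13379$ ($S = \left(\left(625 - 6564\right) + 5810\right) - 13250 = \left(-5939 + 5810\right) - 13250 = -129 - 13250 = -13379$)
$S - m = -13379 - -39444 = -13379 + 39444 = 26065$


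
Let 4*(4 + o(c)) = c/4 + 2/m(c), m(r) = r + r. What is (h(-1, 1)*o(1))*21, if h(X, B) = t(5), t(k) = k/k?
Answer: -1239/16 ≈ -77.438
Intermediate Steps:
m(r) = 2*r
t(k) = 1
o(c) = -4 + 1/(4*c) + c/16 (o(c) = -4 + (c/4 + 2/((2*c)))/4 = -4 + (c*(1/4) + 2*(1/(2*c)))/4 = -4 + (c/4 + 1/c)/4 = -4 + (1/c + c/4)/4 = -4 + (1/(4*c) + c/16) = -4 + 1/(4*c) + c/16)
h(X, B) = 1
(h(-1, 1)*o(1))*21 = (1*((1/16)*(4 + 1*(-64 + 1))/1))*21 = (1*((1/16)*1*(4 + 1*(-63))))*21 = (1*((1/16)*1*(4 - 63)))*21 = (1*((1/16)*1*(-59)))*21 = (1*(-59/16))*21 = -59/16*21 = -1239/16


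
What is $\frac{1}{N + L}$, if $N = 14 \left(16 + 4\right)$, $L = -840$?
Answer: $- \frac{1}{560} \approx -0.0017857$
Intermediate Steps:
$N = 280$ ($N = 14 \cdot 20 = 280$)
$\frac{1}{N + L} = \frac{1}{280 - 840} = \frac{1}{-560} = - \frac{1}{560}$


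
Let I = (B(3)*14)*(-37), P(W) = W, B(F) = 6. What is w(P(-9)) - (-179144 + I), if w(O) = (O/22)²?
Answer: 88210049/484 ≈ 1.8225e+5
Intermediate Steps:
I = -3108 (I = (6*14)*(-37) = 84*(-37) = -3108)
w(O) = O²/484 (w(O) = (O*(1/22))² = (O/22)² = O²/484)
w(P(-9)) - (-179144 + I) = (1/484)*(-9)² - (-179144 - 3108) = (1/484)*81 - 1*(-182252) = 81/484 + 182252 = 88210049/484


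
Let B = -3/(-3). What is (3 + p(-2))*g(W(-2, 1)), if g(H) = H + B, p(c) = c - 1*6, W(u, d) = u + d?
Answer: 0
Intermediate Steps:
W(u, d) = d + u
p(c) = -6 + c (p(c) = c - 6 = -6 + c)
B = 1 (B = -3*(-1/3) = 1)
g(H) = 1 + H (g(H) = H + 1 = 1 + H)
(3 + p(-2))*g(W(-2, 1)) = (3 + (-6 - 2))*(1 + (1 - 2)) = (3 - 8)*(1 - 1) = -5*0 = 0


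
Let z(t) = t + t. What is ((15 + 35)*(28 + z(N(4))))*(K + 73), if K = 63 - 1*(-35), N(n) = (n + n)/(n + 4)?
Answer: 256500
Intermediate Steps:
N(n) = 2*n/(4 + n) (N(n) = (2*n)/(4 + n) = 2*n/(4 + n))
z(t) = 2*t
K = 98 (K = 63 + 35 = 98)
((15 + 35)*(28 + z(N(4))))*(K + 73) = ((15 + 35)*(28 + 2*(2*4/(4 + 4))))*(98 + 73) = (50*(28 + 2*(2*4/8)))*171 = (50*(28 + 2*(2*4*(⅛))))*171 = (50*(28 + 2*1))*171 = (50*(28 + 2))*171 = (50*30)*171 = 1500*171 = 256500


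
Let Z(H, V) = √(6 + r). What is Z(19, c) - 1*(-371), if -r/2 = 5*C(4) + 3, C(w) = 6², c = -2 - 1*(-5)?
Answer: 371 + 6*I*√10 ≈ 371.0 + 18.974*I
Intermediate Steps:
c = 3 (c = -2 + 5 = 3)
C(w) = 36
r = -366 (r = -2*(5*36 + 3) = -2*(180 + 3) = -2*183 = -366)
Z(H, V) = 6*I*√10 (Z(H, V) = √(6 - 366) = √(-360) = 6*I*√10)
Z(19, c) - 1*(-371) = 6*I*√10 - 1*(-371) = 6*I*√10 + 371 = 371 + 6*I*√10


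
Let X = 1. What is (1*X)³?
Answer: 1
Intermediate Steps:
(1*X)³ = (1*1)³ = 1³ = 1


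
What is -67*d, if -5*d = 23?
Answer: 1541/5 ≈ 308.20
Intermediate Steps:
d = -23/5 (d = -⅕*23 = -23/5 ≈ -4.6000)
-67*d = -67*(-23/5) = 1541/5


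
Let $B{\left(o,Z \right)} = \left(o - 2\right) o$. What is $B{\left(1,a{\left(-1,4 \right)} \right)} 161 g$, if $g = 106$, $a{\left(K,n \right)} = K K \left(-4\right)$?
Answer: $-17066$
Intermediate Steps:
$a{\left(K,n \right)} = - 4 K^{2}$ ($a{\left(K,n \right)} = K^{2} \left(-4\right) = - 4 K^{2}$)
$B{\left(o,Z \right)} = o \left(-2 + o\right)$ ($B{\left(o,Z \right)} = \left(-2 + o\right) o = o \left(-2 + o\right)$)
$B{\left(1,a{\left(-1,4 \right)} \right)} 161 g = 1 \left(-2 + 1\right) 161 \cdot 106 = 1 \left(-1\right) 161 \cdot 106 = \left(-1\right) 161 \cdot 106 = \left(-161\right) 106 = -17066$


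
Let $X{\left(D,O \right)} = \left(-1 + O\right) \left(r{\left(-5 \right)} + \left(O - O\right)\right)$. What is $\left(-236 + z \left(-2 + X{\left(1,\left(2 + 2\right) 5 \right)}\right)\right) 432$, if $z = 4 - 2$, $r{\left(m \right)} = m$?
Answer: $-185760$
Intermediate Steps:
$X{\left(D,O \right)} = 5 - 5 O$ ($X{\left(D,O \right)} = \left(-1 + O\right) \left(-5 + \left(O - O\right)\right) = \left(-1 + O\right) \left(-5 + 0\right) = \left(-1 + O\right) \left(-5\right) = 5 - 5 O$)
$z = 2$
$\left(-236 + z \left(-2 + X{\left(1,\left(2 + 2\right) 5 \right)}\right)\right) 432 = \left(-236 + 2 \left(-2 + \left(5 - 5 \left(2 + 2\right) 5\right)\right)\right) 432 = \left(-236 + 2 \left(-2 + \left(5 - 5 \cdot 4 \cdot 5\right)\right)\right) 432 = \left(-236 + 2 \left(-2 + \left(5 - 100\right)\right)\right) 432 = \left(-236 + 2 \left(-2 - 95\right)\right) 432 = \left(-236 + 2 \left(-97\right)\right) 432 = \left(-236 - 194\right) 432 = \left(-430\right) 432 = -185760$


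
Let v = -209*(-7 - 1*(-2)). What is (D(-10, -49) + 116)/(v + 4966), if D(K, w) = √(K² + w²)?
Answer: 116/6011 + √2501/6011 ≈ 0.027618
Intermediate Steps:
v = 1045 (v = -209*(-7 + 2) = -209*(-5) = 1045)
(D(-10, -49) + 116)/(v + 4966) = (√((-10)² + (-49)²) + 116)/(1045 + 4966) = (√(100 + 2401) + 116)/6011 = (√2501 + 116)*(1/6011) = (116 + √2501)*(1/6011) = 116/6011 + √2501/6011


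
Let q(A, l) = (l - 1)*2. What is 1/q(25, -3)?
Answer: -⅛ ≈ -0.12500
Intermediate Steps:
q(A, l) = -2 + 2*l (q(A, l) = (-1 + l)*2 = -2 + 2*l)
1/q(25, -3) = 1/(-2 + 2*(-3)) = 1/(-2 - 6) = 1/(-8) = -⅛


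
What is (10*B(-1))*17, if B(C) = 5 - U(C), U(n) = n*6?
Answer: 1870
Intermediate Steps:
U(n) = 6*n
B(C) = 5 - 6*C
(10*B(-1))*17 = (10*(5 - 6*(-1)))*17 = (10*(5 + 6))*17 = (10*11)*17 = 110*17 = 1870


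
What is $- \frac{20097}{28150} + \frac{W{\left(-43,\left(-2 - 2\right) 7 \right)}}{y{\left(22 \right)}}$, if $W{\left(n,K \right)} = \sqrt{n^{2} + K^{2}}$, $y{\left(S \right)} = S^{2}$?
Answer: $- \frac{20097}{28150} + \frac{\sqrt{2633}}{484} \approx -0.60791$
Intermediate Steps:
$W{\left(n,K \right)} = \sqrt{K^{2} + n^{2}}$
$- \frac{20097}{28150} + \frac{W{\left(-43,\left(-2 - 2\right) 7 \right)}}{y{\left(22 \right)}} = - \frac{20097}{28150} + \frac{\sqrt{\left(\left(-2 - 2\right) 7\right)^{2} + \left(-43\right)^{2}}}{22^{2}} = \left(-20097\right) \frac{1}{28150} + \frac{\sqrt{\left(\left(-4\right) 7\right)^{2} + 1849}}{484} = - \frac{20097}{28150} + \sqrt{\left(-28\right)^{2} + 1849} \cdot \frac{1}{484} = - \frac{20097}{28150} + \sqrt{784 + 1849} \cdot \frac{1}{484} = - \frac{20097}{28150} + \sqrt{2633} \cdot \frac{1}{484} = - \frac{20097}{28150} + \frac{\sqrt{2633}}{484}$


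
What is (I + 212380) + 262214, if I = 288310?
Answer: 762904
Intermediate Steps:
(I + 212380) + 262214 = (288310 + 212380) + 262214 = 500690 + 262214 = 762904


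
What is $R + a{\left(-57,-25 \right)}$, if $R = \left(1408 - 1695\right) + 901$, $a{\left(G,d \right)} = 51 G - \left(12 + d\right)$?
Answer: $-2280$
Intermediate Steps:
$a{\left(G,d \right)} = -12 - d + 51 G$
$R = 614$ ($R = -287 + 901 = 614$)
$R + a{\left(-57,-25 \right)} = 614 - 2894 = -2280$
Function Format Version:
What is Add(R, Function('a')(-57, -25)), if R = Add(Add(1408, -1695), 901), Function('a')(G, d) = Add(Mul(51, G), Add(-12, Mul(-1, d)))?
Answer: -2280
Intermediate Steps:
Function('a')(G, d) = Add(-12, Mul(-1, d), Mul(51, G))
R = 614 (R = Add(-287, 901) = 614)
Add(R, Function('a')(-57, -25)) = Add(614, Add(-12, Mul(-1, -25), Mul(51, -57))) = Add(614, Add(-12, 25, -2907)) = Add(614, -2894) = -2280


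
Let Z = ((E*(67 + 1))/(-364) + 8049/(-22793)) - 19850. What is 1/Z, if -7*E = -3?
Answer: -14519141/288211238506 ≈ -5.0377e-5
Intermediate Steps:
E = 3/7 (E = -1/7*(-3) = 3/7 ≈ 0.42857)
Z = -288211238506/14519141 (Z = ((3*(67 + 1)/7)/(-364) + 8049/(-22793)) - 19850 = (((3/7)*68)*(-1/364) + 8049*(-1/22793)) - 19850 = ((204/7)*(-1/364) - 8049/22793) - 19850 = (-51/637 - 8049/22793) - 19850 = -6289656/14519141 - 19850 = -288211238506/14519141 ≈ -19850.)
1/Z = 1/(-288211238506/14519141) = -14519141/288211238506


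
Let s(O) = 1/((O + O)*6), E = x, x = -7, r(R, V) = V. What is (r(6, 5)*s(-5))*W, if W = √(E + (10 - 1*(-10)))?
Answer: -√13/12 ≈ -0.30046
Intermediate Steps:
E = -7
W = √13 (W = √(-7 + (10 - 1*(-10))) = √(-7 + (10 + 10)) = √(-7 + 20) = √13 ≈ 3.6056)
s(O) = 1/(12*O) (s(O) = (⅙)/(2*O) = (1/(2*O))*(⅙) = 1/(12*O))
(r(6, 5)*s(-5))*W = (5*((1/12)/(-5)))*√13 = (5*((1/12)*(-⅕)))*√13 = (5*(-1/60))*√13 = -√13/12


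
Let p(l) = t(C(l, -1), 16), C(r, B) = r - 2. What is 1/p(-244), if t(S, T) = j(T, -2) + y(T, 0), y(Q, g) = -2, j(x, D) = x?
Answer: 1/14 ≈ 0.071429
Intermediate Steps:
C(r, B) = -2 + r
t(S, T) = -2 + T (t(S, T) = T - 2 = -2 + T)
p(l) = 14 (p(l) = -2 + 16 = 14)
1/p(-244) = 1/14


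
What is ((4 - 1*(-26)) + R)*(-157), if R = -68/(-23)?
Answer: -119006/23 ≈ -5174.2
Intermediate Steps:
R = 68/23 (R = -68*(-1/23) = 68/23 ≈ 2.9565)
((4 - 1*(-26)) + R)*(-157) = ((4 - 1*(-26)) + 68/23)*(-157) = ((4 + 26) + 68/23)*(-157) = (30 + 68/23)*(-157) = (758/23)*(-157) = -119006/23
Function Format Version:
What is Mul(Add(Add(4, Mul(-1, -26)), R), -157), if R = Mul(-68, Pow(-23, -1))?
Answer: Rational(-119006, 23) ≈ -5174.2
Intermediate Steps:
R = Rational(68, 23) (R = Mul(-68, Rational(-1, 23)) = Rational(68, 23) ≈ 2.9565)
Mul(Add(Add(4, Mul(-1, -26)), R), -157) = Mul(Add(Add(4, Mul(-1, -26)), Rational(68, 23)), -157) = Mul(Add(Add(4, 26), Rational(68, 23)), -157) = Mul(Add(30, Rational(68, 23)), -157) = Mul(Rational(758, 23), -157) = Rational(-119006, 23)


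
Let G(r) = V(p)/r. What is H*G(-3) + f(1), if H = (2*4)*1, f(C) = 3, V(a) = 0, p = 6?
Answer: 3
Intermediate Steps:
G(r) = 0 (G(r) = 0/r = 0)
H = 8 (H = 8*1 = 8)
H*G(-3) + f(1) = 8*0 + 3 = 0 + 3 = 3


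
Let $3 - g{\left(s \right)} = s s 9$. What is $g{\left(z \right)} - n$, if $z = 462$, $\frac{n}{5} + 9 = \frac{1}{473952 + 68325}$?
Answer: $- \frac{1041685918601}{542277} \approx -1.9209 \cdot 10^{6}$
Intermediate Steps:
$n = - \frac{24402460}{542277}$ ($n = -45 + \frac{5}{473952 + 68325} = -45 + \frac{5}{542277} = - \frac{24402460}{542277} \approx -45.0$)
$g{\left(s \right)} = 3 - 9 s^{2}$ ($g{\left(s \right)} = 3 - s s 9 = 3 - s^{2} \cdot 9 = 3 - 9 s^{2}$)
$g{\left(z \right)} - n = \left(3 - 9 \cdot 462^{2}\right) - - \frac{24402460}{542277} = \left(3 - 1920996\right) + \frac{24402460}{542277} = -1920993 + \frac{24402460}{542277} = - \frac{1041685918601}{542277}$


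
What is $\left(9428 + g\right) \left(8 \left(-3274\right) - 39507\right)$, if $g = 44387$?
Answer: $-3535591685$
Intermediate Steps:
$\left(9428 + g\right) \left(8 \left(-3274\right) - 39507\right) = \left(9428 + 44387\right) \left(8 \left(-3274\right) - 39507\right) = 53815 \left(-26192 - 39507\right) = 53815 \left(-65699\right) = -3535591685$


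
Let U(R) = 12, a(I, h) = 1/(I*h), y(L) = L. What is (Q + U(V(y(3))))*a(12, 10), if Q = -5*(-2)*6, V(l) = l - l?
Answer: 3/5 ≈ 0.60000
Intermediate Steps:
a(I, h) = 1/(I*h)
V(l) = 0
Q = 60 (Q = 10*6 = 60)
(Q + U(V(y(3))))*a(12, 10) = (60 + 12)*(1/(12*10)) = 72*((1/12)*(1/10)) = 72*(1/120) = 3/5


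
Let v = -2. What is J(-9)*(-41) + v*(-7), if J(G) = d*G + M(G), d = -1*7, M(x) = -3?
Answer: -2446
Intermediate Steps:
d = -7
J(G) = -3 - 7*G (J(G) = -7*G - 3 = -3 - 7*G)
J(-9)*(-41) + v*(-7) = (-3 - 7*(-9))*(-41) - 2*(-7) = (-3 + 63)*(-41) + 14 = 60*(-41) + 14 = -2460 + 14 = -2446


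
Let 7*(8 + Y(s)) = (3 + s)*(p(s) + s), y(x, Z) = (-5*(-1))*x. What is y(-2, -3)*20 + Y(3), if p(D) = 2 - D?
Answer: -1444/7 ≈ -206.29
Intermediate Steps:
y(x, Z) = 5*x
Y(s) = -50/7 + 2*s/7 (Y(s) = -8 + ((3 + s)*((2 - s) + s))/7 = -8 + ((3 + s)*2)/7 = -8 + (6 + 2*s)/7 = -8 + (6/7 + 2*s/7) = -50/7 + 2*s/7)
y(-2, -3)*20 + Y(3) = (5*(-2))*20 + (-50/7 + (2/7)*3) = -10*20 + (-50/7 + 6/7) = -200 - 44/7 = -1444/7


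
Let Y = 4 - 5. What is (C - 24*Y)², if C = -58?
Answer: 1156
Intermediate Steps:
Y = -1
(C - 24*Y)² = (-58 - 24*(-1))² = (-58 + 24)² = (-34)² = 1156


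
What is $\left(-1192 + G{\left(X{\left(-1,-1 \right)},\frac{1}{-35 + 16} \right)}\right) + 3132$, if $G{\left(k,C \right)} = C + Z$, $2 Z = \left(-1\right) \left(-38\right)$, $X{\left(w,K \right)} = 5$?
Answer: $\frac{37220}{19} \approx 1958.9$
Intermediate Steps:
$Z = 19$ ($Z = \frac{\left(-1\right) \left(-38\right)}{2} = \frac{1}{2} \cdot 38 = 19$)
$G{\left(k,C \right)} = 19 + C$ ($G{\left(k,C \right)} = C + 19 = 19 + C$)
$\left(-1192 + G{\left(X{\left(-1,-1 \right)},\frac{1}{-35 + 16} \right)}\right) + 3132 = \left(-1192 + \left(19 + \frac{1}{-35 + 16}\right)\right) + 3132 = \left(-1192 + \left(19 + \frac{1}{-19}\right)\right) + 3132 = \left(-1192 + \left(19 - \frac{1}{19}\right)\right) + 3132 = \left(-1192 + \frac{360}{19}\right) + 3132 = - \frac{22288}{19} + 3132 = \frac{37220}{19}$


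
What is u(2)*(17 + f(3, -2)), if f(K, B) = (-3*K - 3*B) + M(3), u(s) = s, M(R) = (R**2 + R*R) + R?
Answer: 70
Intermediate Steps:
M(R) = R + 2*R**2 (M(R) = (R**2 + R**2) + R = 2*R**2 + R = R + 2*R**2)
f(K, B) = 21 - 3*B - 3*K (f(K, B) = (-3*K - 3*B) + 3*(1 + 2*3) = (-3*B - 3*K) + 3*(1 + 6) = (-3*B - 3*K) + 3*7 = (-3*B - 3*K) + 21 = 21 - 3*B - 3*K)
u(2)*(17 + f(3, -2)) = 2*(17 + (21 - 3*(-2) - 3*3)) = 2*(17 + (21 + 6 - 9)) = 2*(17 + 18) = 2*35 = 70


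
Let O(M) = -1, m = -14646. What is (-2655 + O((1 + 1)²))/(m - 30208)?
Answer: 1328/22427 ≈ 0.059214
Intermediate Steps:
(-2655 + O((1 + 1)²))/(m - 30208) = (-2655 - 1)/(-14646 - 30208) = -2656/(-44854) = -2656*(-1/44854) = 1328/22427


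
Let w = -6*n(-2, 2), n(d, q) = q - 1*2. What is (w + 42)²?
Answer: 1764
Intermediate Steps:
n(d, q) = -2 + q (n(d, q) = q - 2 = -2 + q)
w = 0 (w = -6*(-2 + 2) = -6*0 = 0)
(w + 42)² = (0 + 42)² = 42² = 1764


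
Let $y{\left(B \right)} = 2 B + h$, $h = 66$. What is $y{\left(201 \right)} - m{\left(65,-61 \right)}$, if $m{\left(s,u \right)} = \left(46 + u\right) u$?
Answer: $-447$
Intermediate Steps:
$m{\left(s,u \right)} = u \left(46 + u\right)$
$y{\left(B \right)} = 66 + 2 B$ ($y{\left(B \right)} = 2 B + 66 = 66 + 2 B$)
$y{\left(201 \right)} - m{\left(65,-61 \right)} = \left(66 + 2 \cdot 201\right) - - 61 \left(46 - 61\right) = \left(66 + 402\right) - \left(-61\right) \left(-15\right) = 468 - 915 = -447$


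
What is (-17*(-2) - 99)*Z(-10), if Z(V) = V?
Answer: 650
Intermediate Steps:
(-17*(-2) - 99)*Z(-10) = (-17*(-2) - 99)*(-10) = (34 - 99)*(-10) = -65*(-10) = 650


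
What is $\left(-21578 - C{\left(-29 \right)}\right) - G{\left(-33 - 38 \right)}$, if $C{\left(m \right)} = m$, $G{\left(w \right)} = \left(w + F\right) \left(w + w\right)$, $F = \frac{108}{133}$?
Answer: $- \frac{4191587}{133} \approx -31516.0$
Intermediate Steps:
$F = \frac{108}{133}$ ($F = 108 \cdot \frac{1}{133} = \frac{108}{133} \approx 0.81203$)
$G{\left(w \right)} = 2 w \left(\frac{108}{133} + w\right)$ ($G{\left(w \right)} = \left(w + \frac{108}{133}\right) \left(w + w\right) = \left(\frac{108}{133} + w\right) 2 w = 2 w \left(\frac{108}{133} + w\right)$)
$\left(-21578 - C{\left(-29 \right)}\right) - G{\left(-33 - 38 \right)} = \left(-21578 - -29\right) - \frac{2 \left(-33 - 38\right) \left(108 + 133 \left(-33 - 38\right)\right)}{133} = \left(-21578 + 29\right) - \frac{2 \left(-33 - 38\right) \left(108 + 133 \left(-33 - 38\right)\right)}{133} = -21549 - \frac{2}{133} \left(-71\right) \left(108 + 133 \left(-71\right)\right) = -21549 - \frac{2}{133} \left(-71\right) \left(108 - 9443\right) = -21549 - \frac{2}{133} \left(-71\right) \left(-9335\right) = -21549 - \frac{1325570}{133} = - \frac{4191587}{133}$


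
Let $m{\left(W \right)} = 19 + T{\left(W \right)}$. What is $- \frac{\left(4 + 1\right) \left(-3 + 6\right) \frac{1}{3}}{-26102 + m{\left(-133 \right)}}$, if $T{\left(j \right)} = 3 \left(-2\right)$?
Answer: $\frac{5}{26089} \approx 0.00019165$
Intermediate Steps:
$T{\left(j \right)} = -6$
$m{\left(W \right)} = 13$ ($m{\left(W \right)} = 19 - 6 = 13$)
$- \frac{\left(4 + 1\right) \left(-3 + 6\right) \frac{1}{3}}{-26102 + m{\left(-133 \right)}} = - \frac{\left(4 + 1\right) \left(-3 + 6\right) \frac{1}{3}}{-26102 + 13} = - \frac{5 \cdot 3 \cdot \frac{1}{3}}{-26089} = - \frac{\left(-1\right) 15 \cdot \frac{1}{3}}{26089} = - \frac{\left(-1\right) 5}{26089} = \left(-1\right) \left(- \frac{5}{26089}\right) = \frac{5}{26089}$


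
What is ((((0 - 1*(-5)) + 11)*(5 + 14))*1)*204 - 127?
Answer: 61889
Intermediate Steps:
((((0 - 1*(-5)) + 11)*(5 + 14))*1)*204 - 127 = ((((0 + 5) + 11)*19)*1)*204 - 127 = (((5 + 11)*19)*1)*204 - 127 = ((16*19)*1)*204 - 127 = (304*1)*204 - 127 = 304*204 - 127 = 62016 - 127 = 61889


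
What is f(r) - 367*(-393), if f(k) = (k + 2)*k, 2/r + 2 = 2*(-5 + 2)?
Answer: 2307689/16 ≈ 1.4423e+5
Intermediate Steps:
r = -¼ (r = 2/(-2 + 2*(-5 + 2)) = 2/(-2 + 2*(-3)) = 2/(-2 - 6) = 2/(-8) = 2*(-⅛) = -¼ ≈ -0.25000)
f(k) = k*(2 + k) (f(k) = (2 + k)*k = k*(2 + k))
f(r) - 367*(-393) = -(2 - ¼)/4 - 367*(-393) = -¼*7/4 + 144231 = -7/16 + 144231 = 2307689/16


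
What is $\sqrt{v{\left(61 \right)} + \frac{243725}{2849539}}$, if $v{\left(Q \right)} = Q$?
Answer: $\frac{2 \sqrt{124001681789139}}{2849539} \approx 7.8157$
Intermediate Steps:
$\sqrt{v{\left(61 \right)} + \frac{243725}{2849539}} = \sqrt{61 + \frac{243725}{2849539}} = \sqrt{\frac{174065604}{2849539}} = \frac{2 \sqrt{124001681789139}}{2849539}$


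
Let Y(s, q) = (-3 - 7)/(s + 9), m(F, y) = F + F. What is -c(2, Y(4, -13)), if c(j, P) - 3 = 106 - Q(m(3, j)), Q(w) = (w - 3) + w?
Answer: -100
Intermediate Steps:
m(F, y) = 2*F
Q(w) = -3 + 2*w (Q(w) = (-3 + w) + w = -3 + 2*w)
Y(s, q) = -10/(9 + s)
c(j, P) = 100 (c(j, P) = 3 + (106 - (-3 + 2*(2*3))) = 3 + (106 - (-3 + 2*6)) = 3 + (106 - (-3 + 12)) = 3 + (106 - 1*9) = 3 + (106 - 9) = 3 + 97 = 100)
-c(2, Y(4, -13)) = -1*100 = -100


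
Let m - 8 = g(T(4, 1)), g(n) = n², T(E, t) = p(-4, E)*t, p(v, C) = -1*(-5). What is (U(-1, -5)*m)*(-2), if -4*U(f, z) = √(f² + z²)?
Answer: 33*√26/2 ≈ 84.134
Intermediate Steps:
p(v, C) = 5
T(E, t) = 5*t
m = 33 (m = 8 + (5*1)² = 8 + 5² = 8 + 25 = 33)
U(f, z) = -√(f² + z²)/4
(U(-1, -5)*m)*(-2) = (-√((-1)² + (-5)²)/4*33)*(-2) = (-√(1 + 25)/4*33)*(-2) = (-√26/4*33)*(-2) = -33*√26/4*(-2) = 33*√26/2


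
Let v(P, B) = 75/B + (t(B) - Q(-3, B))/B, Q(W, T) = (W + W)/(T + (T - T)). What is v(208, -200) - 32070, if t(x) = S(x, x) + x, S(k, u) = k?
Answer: -641367497/20000 ≈ -32068.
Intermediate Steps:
Q(W, T) = 2*W/T (Q(W, T) = (2*W)/(T + 0) = (2*W)/T = 2*W/T)
t(x) = 2*x (t(x) = x + x = 2*x)
v(P, B) = 75/B + (2*B + 6/B)/B (v(P, B) = 75/B + (2*B - 2*(-3)/B)/B = 75/B + (2*B - (-6)/B)/B = 75/B + (2*B + 6/B)/B)
v(208, -200) - 32070 = (2 + 6/(-200)² + 75/(-200)) - 32070 = (2 + 6*(1/40000) + 75*(-1/200)) - 32070 = (2 + 3/20000 - 3/8) - 32070 = 32503/20000 - 32070 = -641367497/20000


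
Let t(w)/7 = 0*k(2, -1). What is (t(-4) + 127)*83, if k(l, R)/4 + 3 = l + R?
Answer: 10541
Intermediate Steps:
k(l, R) = -12 + 4*R + 4*l (k(l, R) = -12 + 4*(l + R) = -12 + 4*(R + l) = -12 + (4*R + 4*l) = -12 + 4*R + 4*l)
t(w) = 0 (t(w) = 7*(0*(-12 + 4*(-1) + 4*2)) = 7*(0*(-12 - 4 + 8)) = 7*(0*(-8)) = 7*0 = 0)
(t(-4) + 127)*83 = (0 + 127)*83 = 127*83 = 10541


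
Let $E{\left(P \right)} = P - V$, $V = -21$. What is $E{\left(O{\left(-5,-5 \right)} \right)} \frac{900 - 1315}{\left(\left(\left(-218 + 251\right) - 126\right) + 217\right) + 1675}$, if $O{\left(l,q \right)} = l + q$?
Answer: $- \frac{4565}{1799} \approx -2.5375$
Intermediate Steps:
$E{\left(P \right)} = 21 + P$ ($E{\left(P \right)} = P - -21 = P + 21 = 21 + P$)
$E{\left(O{\left(-5,-5 \right)} \right)} \frac{900 - 1315}{\left(\left(\left(-218 + 251\right) - 126\right) + 217\right) + 1675} = \left(21 - 10\right) \frac{900 - 1315}{\left(\left(\left(-218 + 251\right) - 126\right) + 217\right) + 1675} = \left(21 - 10\right) \left(- \frac{415}{\left(\left(33 - 126\right) + 217\right) + 1675}\right) = 11 \left(- \frac{415}{\left(-93 + 217\right) + 1675}\right) = 11 \left(- \frac{415}{124 + 1675}\right) = 11 \left(- \frac{415}{1799}\right) = - \frac{4565}{1799}$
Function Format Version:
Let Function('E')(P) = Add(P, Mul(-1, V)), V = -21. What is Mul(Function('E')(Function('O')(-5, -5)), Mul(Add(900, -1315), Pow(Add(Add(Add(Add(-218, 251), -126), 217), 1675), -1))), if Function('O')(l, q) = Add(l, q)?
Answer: Rational(-4565, 1799) ≈ -2.5375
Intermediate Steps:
Function('E')(P) = Add(21, P) (Function('E')(P) = Add(P, Mul(-1, -21)) = Add(P, 21) = Add(21, P))
Mul(Function('E')(Function('O')(-5, -5)), Mul(Add(900, -1315), Pow(Add(Add(Add(Add(-218, 251), -126), 217), 1675), -1))) = Mul(Add(21, Add(-5, -5)), Mul(Add(900, -1315), Pow(Add(Add(Add(Add(-218, 251), -126), 217), 1675), -1))) = Mul(Add(21, -10), Mul(-415, Pow(Add(Add(Add(33, -126), 217), 1675), -1))) = Mul(11, Mul(-415, Pow(Add(Add(-93, 217), 1675), -1))) = Mul(11, Mul(-415, Pow(Add(124, 1675), -1))) = Mul(11, Mul(-415, Pow(1799, -1))) = Mul(11, Mul(-415, Rational(1, 1799))) = Mul(11, Rational(-415, 1799)) = Rational(-4565, 1799)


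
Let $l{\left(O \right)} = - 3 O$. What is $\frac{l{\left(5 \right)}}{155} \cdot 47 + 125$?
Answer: $\frac{3734}{31} \approx 120.45$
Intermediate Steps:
$\frac{l{\left(5 \right)}}{155} \cdot 47 + 125 = \frac{\left(-3\right) 5}{155} \cdot 47 + 125 = \left(-15\right) \frac{1}{155} \cdot 47 + 125 = \left(- \frac{3}{31}\right) 47 + 125 = - \frac{141}{31} + 125 = \frac{3734}{31}$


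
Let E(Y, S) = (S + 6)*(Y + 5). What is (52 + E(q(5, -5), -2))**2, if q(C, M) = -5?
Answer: 2704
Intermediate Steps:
E(Y, S) = (5 + Y)*(6 + S) (E(Y, S) = (6 + S)*(5 + Y) = (5 + Y)*(6 + S))
(52 + E(q(5, -5), -2))**2 = (52 + (30 + 5*(-2) + 6*(-5) - 2*(-5)))**2 = (52 + (30 - 10 - 30 + 10))**2 = (52 + 0)**2 = 52**2 = 2704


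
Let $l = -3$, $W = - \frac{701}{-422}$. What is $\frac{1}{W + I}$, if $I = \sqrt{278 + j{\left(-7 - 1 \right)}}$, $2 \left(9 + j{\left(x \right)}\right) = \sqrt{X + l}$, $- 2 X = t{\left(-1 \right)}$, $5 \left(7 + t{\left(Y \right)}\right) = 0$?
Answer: $\frac{1}{\frac{701}{422} + \sqrt{269 + \frac{\sqrt{2}}{4}}} \approx 0.055331$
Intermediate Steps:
$t{\left(Y \right)} = -7$ ($t{\left(Y \right)} = -7 + \frac{1}{5} \cdot 0 = -7 + 0 = -7$)
$X = \frac{7}{2}$ ($X = \left(- \frac{1}{2}\right) \left(-7\right) = \frac{7}{2} \approx 3.5$)
$W = \frac{701}{422}$ ($W = \left(-701\right) \left(- \frac{1}{422}\right) = \frac{701}{422} \approx 1.6611$)
$j{\left(x \right)} = -9 + \frac{\sqrt{2}}{4}$ ($j{\left(x \right)} = -9 + \frac{\sqrt{\frac{7}{2} - 3}}{2} = -9 + \frac{1}{2 \sqrt{2}} = -9 + \frac{\frac{1}{2} \sqrt{2}}{2} = -9 + \frac{\sqrt{2}}{4}$)
$I = \sqrt{269 + \frac{\sqrt{2}}{4}}$ ($I = \sqrt{278 - \left(9 - \frac{\sqrt{2}}{4}\right)} = \sqrt{269 + \frac{\sqrt{2}}{4}} \approx 16.412$)
$\frac{1}{W + I} = \frac{1}{\frac{701}{422} + \frac{\sqrt{1076 + \sqrt{2}}}{2}}$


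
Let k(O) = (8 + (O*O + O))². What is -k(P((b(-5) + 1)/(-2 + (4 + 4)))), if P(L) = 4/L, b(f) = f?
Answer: -1444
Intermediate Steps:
k(O) = (8 + O + O²)² (k(O) = (8 + (O² + O))² = (8 + (O + O²))² = (8 + O + O²)²)
-k(P((b(-5) + 1)/(-2 + (4 + 4)))) = -(8 + 4/(((-5 + 1)/(-2 + (4 + 4)))) + (4/(((-5 + 1)/(-2 + (4 + 4)))))²)² = -(8 + 4/((-4/(-2 + 8))) + (4/((-4/(-2 + 8))))²)² = -(8 + 4/((-4/6)) + (4/((-4/6)))²)² = -(8 + 4/((-4*⅙)) + (4/((-4*⅙)))²)² = -(8 + 4/(-⅔) + (4/(-⅔))²)² = -(8 + 4*(-3/2) + (4*(-3/2))²)² = -(8 - 6 + (-6)²)² = -(8 - 6 + 36)² = -1*38² = -1*1444 = -1444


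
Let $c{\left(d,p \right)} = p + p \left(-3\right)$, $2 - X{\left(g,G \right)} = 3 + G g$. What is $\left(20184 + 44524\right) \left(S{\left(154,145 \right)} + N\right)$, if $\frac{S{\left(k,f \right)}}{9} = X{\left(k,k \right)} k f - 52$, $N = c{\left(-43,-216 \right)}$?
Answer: $-308424568776408$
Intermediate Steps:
$X{\left(g,G \right)} = -1 - G g$ ($X{\left(g,G \right)} = 2 - \left(3 + G g\right) = -1 - G g$)
$c{\left(d,p \right)} = - 2 p$ ($c{\left(d,p \right)} = p - 3 p = - 2 p$)
$N = 432$ ($N = \left(-2\right) \left(-216\right) = 432$)
$S{\left(k,f \right)} = -468 + 9 f k \left(-1 - k^{2}\right)$ ($S{\left(k,f \right)} = 9 \left(\left(-1 - k k\right) k f - 52\right) = 9 \left(\left(-1 - k^{2}\right) k f - 52\right) = 9 \left(k \left(-1 - k^{2}\right) f - 52\right) = 9 \left(f k \left(-1 - k^{2}\right) - 52\right) = 9 \left(-52 + f k \left(-1 - k^{2}\right)\right) = -468 + 9 f k \left(-1 - k^{2}\right)$)
$\left(20184 + 44524\right) \left(S{\left(154,145 \right)} + N\right) = \left(20184 + 44524\right) \left(\left(-468 - 1305 \cdot 154 \left(1 + 154^{2}\right)\right) + 432\right) = 64708 \left(\left(-468 - 1305 \cdot 154 \left(1 + 23716\right)\right) + 432\right) = 64708 \left(\left(-468 - 1305 \cdot 154 \cdot 23717\right) + 432\right) = 64708 \left(\left(-468 - 4766405490\right) + 432\right) = 64708 \left(-4766405958 + 432\right) = 64708 \left(-4766405526\right) = -308424568776408$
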